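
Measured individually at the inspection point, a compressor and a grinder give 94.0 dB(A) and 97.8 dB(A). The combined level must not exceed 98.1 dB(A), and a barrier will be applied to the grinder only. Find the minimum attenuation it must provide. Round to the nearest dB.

Everything except the grinder sums to 10^(94.0/10) = 2.512e+09 in linear terms, 94.00 dB(A).
The limit corresponds to 10^(98.1/10) = 6.457e+09; subtracting the fixed part leaves 3.945e+09 for the grinder, i.e. 95.96 dB(A).
So the grinder must be reduced from 97.8 to 95.96 dB(A): IL = 1.84 dB.

2 dB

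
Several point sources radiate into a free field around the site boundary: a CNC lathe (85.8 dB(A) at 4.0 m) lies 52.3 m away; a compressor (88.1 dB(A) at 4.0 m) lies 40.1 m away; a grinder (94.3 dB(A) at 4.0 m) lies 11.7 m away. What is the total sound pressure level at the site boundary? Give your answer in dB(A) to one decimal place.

85.1 dB(A)

Apply inverse-square spreading to bring every level to the receiver, then sum 10^(L/10).
CNC lathe: 85.8 − 20·log₁₀(52.3/4.0) = 85.8 − 22.33 = 63.47 dB(A).
compressor: 88.1 − 20·log₁₀(40.1/4.0) = 88.1 − 20.02 = 68.08 dB(A).
grinder: 94.3 − 20·log₁₀(11.7/4.0) = 94.3 − 9.32 = 84.98 dB(A).
Σ 10^(L/10) = 3.232e+08 → L_total = 10·log₁₀(3.232e+08) = 85.10 dB(A).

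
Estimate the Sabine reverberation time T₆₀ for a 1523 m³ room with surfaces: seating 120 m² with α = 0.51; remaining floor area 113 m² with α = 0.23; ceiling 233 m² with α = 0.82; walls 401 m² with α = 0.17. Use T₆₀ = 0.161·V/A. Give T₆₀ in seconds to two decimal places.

0.71 s

A = Σ Sᵢαᵢ = 120·0.51 + 113·0.23 + 233·0.82 + 401·0.17 = 346.42 m².
T₆₀ = 0.161·V/A = 0.161·1523/346.42 = 0.708 s.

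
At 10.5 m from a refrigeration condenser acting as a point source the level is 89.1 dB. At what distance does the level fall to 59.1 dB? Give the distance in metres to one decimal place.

332.0 m

Point-source spreading drops the level by 20·log₁₀(r₂/r₁); inverting, r₂/r₁ = 10^(ΔL/20).
r₂ = 10.5·10^((89.1−59.1)/20) = 10.5·10^(30.0/20) = 332.04 m.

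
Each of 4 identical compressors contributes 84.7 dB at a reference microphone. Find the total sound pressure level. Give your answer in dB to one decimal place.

With 4 equal, uncorrelated contributions the intensity is 4× that of one unit, giving a rise of 10·log₁₀ 4.
L_total = 84.7 + 10·log₁₀(4) = 84.7 + 6.021 = 90.72 dB.

90.7 dB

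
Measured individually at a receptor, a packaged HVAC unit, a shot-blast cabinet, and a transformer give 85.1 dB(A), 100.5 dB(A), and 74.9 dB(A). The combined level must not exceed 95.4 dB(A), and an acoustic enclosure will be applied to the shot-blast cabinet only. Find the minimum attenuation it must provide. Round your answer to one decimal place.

5.6 dB

Everything except the shot-blast cabinet sums to 10^(85.1/10) + 10^(74.9/10) = 3.545e+08 in linear terms, 85.50 dB(A).
To meet 95.4 dB(A) overall, the treated shot-blast cabinet may contribute at most 10^(95.4/10) − 3.545e+08 = 3.113e+09, i.e. 94.93 dB(A).
Required insertion loss = 100.5 − 94.93 = 5.57 dB.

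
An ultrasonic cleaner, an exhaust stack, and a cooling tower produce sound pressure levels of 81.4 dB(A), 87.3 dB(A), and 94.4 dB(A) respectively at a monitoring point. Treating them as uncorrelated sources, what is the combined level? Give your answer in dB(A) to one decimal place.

Incoherent sources combine by intensity addition: L_total = 10·log₁₀(Σ 10^(L_i/10)).
Σ 10^(L/10) = 10^(81.4/10) + 10^(87.3/10) + 10^(94.4/10) = 3.429e+09.
L_total = 10·log₁₀(3.429e+09) = 95.35 dB(A).

95.4 dB(A)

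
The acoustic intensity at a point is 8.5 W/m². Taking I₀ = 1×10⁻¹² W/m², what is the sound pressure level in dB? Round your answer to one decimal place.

129.3 dB

I/I₀ = 8.5/10⁻¹² = 8.5×10^12, and L = 10·log₁₀(I/I₀).
L = 10·(0.9294 + 12) = 129.29 dB.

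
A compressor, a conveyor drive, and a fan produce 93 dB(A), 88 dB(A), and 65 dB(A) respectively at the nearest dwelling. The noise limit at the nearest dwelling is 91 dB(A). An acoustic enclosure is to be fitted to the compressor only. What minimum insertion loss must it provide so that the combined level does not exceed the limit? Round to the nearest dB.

The untreated sources together contribute 10^(88/10) + 10^(65/10) = 6.341e+08, i.e. 88.02 dB(A).
To meet 91 dB(A) overall, the treated compressor may contribute at most 10^(91/10) − 6.341e+08 = 6.248e+08, i.e. 87.96 dB(A).
So the compressor must be reduced from 93 to 87.96 dB(A): IL = 5.04 dB.

5 dB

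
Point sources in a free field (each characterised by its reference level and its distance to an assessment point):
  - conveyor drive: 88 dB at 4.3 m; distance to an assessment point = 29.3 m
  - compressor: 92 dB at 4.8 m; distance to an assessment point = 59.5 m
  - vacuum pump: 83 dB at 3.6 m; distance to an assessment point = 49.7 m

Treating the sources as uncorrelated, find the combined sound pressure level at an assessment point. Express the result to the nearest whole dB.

74 dB

Apply inverse-square spreading to bring every level to the receiver, then sum 10^(L/10).
conveyor drive: 88 − 20·log₁₀(29.3/4.3) = 88 − 16.67 = 71.33 dB.
compressor: 92 − 20·log₁₀(59.5/4.8) = 92 − 21.87 = 70.13 dB.
vacuum pump: 83 − 20·log₁₀(49.7/3.6) = 83 − 22.80 = 60.20 dB.
Σ 10^(L/10) = 2.495e+07 → L_total = 10·log₁₀(2.495e+07) = 73.97 dB.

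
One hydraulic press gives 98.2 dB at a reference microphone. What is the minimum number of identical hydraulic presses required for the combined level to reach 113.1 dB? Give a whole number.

The shortfall is 113.1 − 98.2 = 14.9 dB, and N units add 10·log₁₀ N, so need 10·log₁₀ N ≥ 14.9.
N ≥ 10^(14.9/10) = 30.903, so N = 31.

31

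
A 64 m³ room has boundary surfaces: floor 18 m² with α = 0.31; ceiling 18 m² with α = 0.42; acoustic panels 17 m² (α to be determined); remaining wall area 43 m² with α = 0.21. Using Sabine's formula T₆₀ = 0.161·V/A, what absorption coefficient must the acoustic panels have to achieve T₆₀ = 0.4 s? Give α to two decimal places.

From T₆₀ = 0.161·V/A, the target T₆₀ = 0.4 s needs A = 0.161·64/0.4 = 25.76 m².
Absorption from the other surfaces = 18·0.31 + 18·0.42 + 43·0.21 = 22.17 m², so the acoustic panels must supply 3.59 m² over 17 m².
α = 3.59/17 = 0.211.

0.21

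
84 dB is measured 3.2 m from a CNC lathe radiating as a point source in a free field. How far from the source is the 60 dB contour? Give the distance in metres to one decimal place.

The 24.0 dB drop corresponds to a distance ratio of 10^(24.0/20) for a point source.
r₂ = 3.2·10^((84−60)/20) = 3.2·10^(24.0/20) = 50.72 m.

50.7 m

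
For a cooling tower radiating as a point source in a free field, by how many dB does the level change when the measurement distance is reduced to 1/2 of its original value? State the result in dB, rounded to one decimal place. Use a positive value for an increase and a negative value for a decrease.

With spherical spreading the level changes by −20·log₁₀(r₂/r₁).
ΔL = −20·log₁₀(0.5) = +6.02 dB.

+6.0 dB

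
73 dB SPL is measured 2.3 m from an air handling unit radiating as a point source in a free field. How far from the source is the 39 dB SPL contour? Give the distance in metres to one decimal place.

Point-source spreading drops the level by 20·log₁₀(r₂/r₁); inverting, r₂/r₁ = 10^(ΔL/20).
r₂ = 2.3·10^((73−39)/20) = 2.3·10^(34.0/20) = 115.27 m.

115.3 m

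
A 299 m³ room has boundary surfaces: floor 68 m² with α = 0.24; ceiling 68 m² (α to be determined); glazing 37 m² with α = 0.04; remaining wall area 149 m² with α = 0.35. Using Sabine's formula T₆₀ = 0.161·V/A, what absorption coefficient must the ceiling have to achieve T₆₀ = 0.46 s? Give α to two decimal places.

0.51

A = 0.161·V/T₆₀ = 0.161·299/0.46 = 104.65 m² sabins.
Absorption from the other surfaces = 68·0.24 + 37·0.04 + 149·0.35 = 69.95 m², so the ceiling must supply 34.70 m² over 68 m².
α = 34.70/68 = 0.510.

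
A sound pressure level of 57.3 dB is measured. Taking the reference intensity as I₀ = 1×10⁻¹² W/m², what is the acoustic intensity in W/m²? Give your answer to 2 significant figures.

5.4e-07 W/m²

L = 10·log₁₀(I/I₀) ⇒ I = I₀·10^(L/10) = 10⁻¹² × 10^5.73.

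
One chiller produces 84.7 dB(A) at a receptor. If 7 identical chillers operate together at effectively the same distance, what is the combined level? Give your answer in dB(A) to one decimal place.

93.2 dB(A)

N identical incoherent sources raise the level by 10·log₁₀ N.
L_total = 84.7 + 10·log₁₀(7) = 84.7 + 8.451 = 93.15 dB(A).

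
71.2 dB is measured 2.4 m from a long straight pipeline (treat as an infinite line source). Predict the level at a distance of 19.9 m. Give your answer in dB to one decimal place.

Line-source attenuation: ΔL = 10·log₁₀(r₂/r₁) = 10·log₁₀(19.9/2.4) = 9.186 dB.
L₂ = 71.2 − 10·log₁₀(19.9/2.4) = 71.2 − 9.186 = 62.01 dB.

62.0 dB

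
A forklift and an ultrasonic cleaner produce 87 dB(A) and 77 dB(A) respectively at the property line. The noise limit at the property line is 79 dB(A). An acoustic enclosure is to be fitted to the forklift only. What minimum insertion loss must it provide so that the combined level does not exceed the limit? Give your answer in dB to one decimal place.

12.3 dB

The untreated sources together contribute 10^(77/10) = 5.012e+07, i.e. 77.00 dB(A).
To meet 79 dB(A) overall, the treated forklift may contribute at most 10^(79/10) − 5.012e+07 = 2.931e+07, i.e. 74.67 dB(A).
So the forklift must be reduced from 87 to 74.67 dB(A): IL = 12.33 dB.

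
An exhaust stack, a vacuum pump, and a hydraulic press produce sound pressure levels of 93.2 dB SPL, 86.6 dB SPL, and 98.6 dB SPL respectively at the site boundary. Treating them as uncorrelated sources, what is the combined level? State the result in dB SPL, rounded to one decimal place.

99.9 dB SPL

For uncorrelated sources the intensities add, so convert each level to linear form, sum, and take 10·log₁₀ of the total.
Σ 10^(L/10) = 10^(93.2/10) + 10^(86.6/10) + 10^(98.6/10) = 9.791e+09.
L_total = 10·log₁₀(9.791e+09) = 99.91 dB SPL.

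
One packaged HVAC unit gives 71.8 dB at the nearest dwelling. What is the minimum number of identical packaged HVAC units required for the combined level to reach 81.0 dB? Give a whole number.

Need L₁ + 10·log₁₀ N ≥ 81.0, i.e. log₁₀ N ≥ 0.92.
N ≥ 10^(9.2/10) = 8.318, so N = 9.

9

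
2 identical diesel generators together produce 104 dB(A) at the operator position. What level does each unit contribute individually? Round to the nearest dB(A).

2 equal contributions raise the level by 10·log₁₀ 2 = 3.010 dB, so each unit alone gives 104 − 3.010.

101 dB(A)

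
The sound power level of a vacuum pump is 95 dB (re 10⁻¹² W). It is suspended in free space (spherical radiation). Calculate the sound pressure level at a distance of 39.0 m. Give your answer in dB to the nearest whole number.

Free-field spherical radiation: L_p = L_w − 10·log₁₀(4π·r²), r = 39.0 m.
4π·r² = 1.911e+04 m², 10·log₁₀ of that is 42.813 dB.
L_p = 95 − 42.813 = 52.19 dB.

52 dB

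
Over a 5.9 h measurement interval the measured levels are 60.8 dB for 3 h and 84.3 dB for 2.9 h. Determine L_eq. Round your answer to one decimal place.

81.2 dB

Weight each interval's intensity by its duration and average over T = 5.9 h:
Σ tᵢ·10^(Lᵢ/10) = 3·10^(60.8/10) + 2.9·10^(84.3/10) = 7.842e+08.
L_eq = 10·log₁₀(7.842e+08/5.9) = 81.24 dB.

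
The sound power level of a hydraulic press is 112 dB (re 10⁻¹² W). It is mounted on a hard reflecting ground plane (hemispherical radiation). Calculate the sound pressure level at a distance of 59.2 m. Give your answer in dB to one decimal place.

68.6 dB

The power spreads over a hemisphere of area 2π·r², so L_p = L_w − 10·log₁₀(2π·r²).
2π·r² = 2.202e+04 m², 10·log₁₀ of that is 43.428 dB.
L_p = 112 − 43.428 = 68.57 dB.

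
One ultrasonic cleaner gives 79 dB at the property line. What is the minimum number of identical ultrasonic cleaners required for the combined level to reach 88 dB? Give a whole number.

8

N identical sources give L₁ + 10·log₁₀ N, so require 10·log₁₀ N ≥ 88 − 79 = 9.0 dB.
N ≥ 10^(9.0/10) = 7.943, so N = 8.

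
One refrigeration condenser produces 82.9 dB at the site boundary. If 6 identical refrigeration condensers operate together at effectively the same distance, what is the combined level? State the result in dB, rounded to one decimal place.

90.7 dB

With 6 equal, uncorrelated contributions the intensity is 6× that of one unit, giving a rise of 10·log₁₀ 6.
L_total = 82.9 + 10·log₁₀(6) = 82.9 + 7.782 = 90.68 dB.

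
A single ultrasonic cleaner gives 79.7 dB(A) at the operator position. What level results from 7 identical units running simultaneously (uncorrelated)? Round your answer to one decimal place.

88.2 dB(A)

L_total = L₁ + 10·log₁₀ N for N identical incoherent sources.
L_total = 79.7 + 10·log₁₀(7) = 79.7 + 8.451 = 88.15 dB(A).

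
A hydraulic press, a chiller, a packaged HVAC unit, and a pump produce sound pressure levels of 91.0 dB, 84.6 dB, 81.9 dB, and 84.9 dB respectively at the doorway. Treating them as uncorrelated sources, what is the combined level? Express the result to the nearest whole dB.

For uncorrelated sources the intensities add, so convert each level to linear form, sum, and take 10·log₁₀ of the total.
Σ 10^(L/10) = 10^(91.0/10) + 10^(84.6/10) + 10^(81.9/10) + 10^(84.9/10) = 2.011e+09.
L_total = 10·log₁₀(2.011e+09) = 93.03 dB.

93 dB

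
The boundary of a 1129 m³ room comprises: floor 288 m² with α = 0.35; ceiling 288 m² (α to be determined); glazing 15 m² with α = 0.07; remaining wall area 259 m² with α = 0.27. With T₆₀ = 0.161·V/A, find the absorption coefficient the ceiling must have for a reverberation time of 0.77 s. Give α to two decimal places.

0.22

Required total absorption A = 0.161·1129/0.77 = 236.06 m².
Absorption from the other surfaces = 288·0.35 + 15·0.07 + 259·0.27 = 171.78 m², so the ceiling must supply 64.28 m² over 288 m².
α = 64.28/288 = 0.223.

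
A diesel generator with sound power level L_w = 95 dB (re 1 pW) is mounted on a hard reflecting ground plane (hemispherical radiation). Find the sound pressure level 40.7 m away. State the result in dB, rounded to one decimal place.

L_p = L_w − 10·log₁₀(2π·r²) with r = 40.7 m.
2π·r² = 1.041e+04 m², 10·log₁₀ of that is 40.174 dB.
L_p = 95 − 40.174 = 54.83 dB.

54.8 dB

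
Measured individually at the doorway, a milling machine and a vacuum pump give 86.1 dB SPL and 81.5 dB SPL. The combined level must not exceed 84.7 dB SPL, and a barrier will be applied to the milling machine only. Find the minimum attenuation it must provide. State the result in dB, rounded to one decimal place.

4.2 dB

Fixed contribution from the other source: Σ 10^(L/10) = 10^(81.5/10) = 1.413e+08 (81.50 dB SPL).
The limit corresponds to 10^(84.7/10) = 2.951e+08; subtracting the fixed part leaves 1.539e+08 for the milling machine, i.e. 81.87 dB SPL.
Required insertion loss = 86.1 − 81.87 = 4.23 dB.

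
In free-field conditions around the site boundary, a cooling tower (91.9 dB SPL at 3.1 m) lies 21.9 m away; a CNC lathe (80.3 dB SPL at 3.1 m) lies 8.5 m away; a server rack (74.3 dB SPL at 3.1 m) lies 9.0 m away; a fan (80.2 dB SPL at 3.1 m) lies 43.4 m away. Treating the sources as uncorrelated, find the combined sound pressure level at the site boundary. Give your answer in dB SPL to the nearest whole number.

Propagate each source to the receiver with L = L_ref − 20·log₁₀(r/r_ref), then add intensities.
cooling tower: 91.9 − 20·log₁₀(21.9/3.1) = 91.9 − 16.98 = 74.92 dB SPL.
CNC lathe: 80.3 − 20·log₁₀(8.5/3.1) = 80.3 − 8.76 = 71.54 dB SPL.
server rack: 74.3 − 20·log₁₀(9.0/3.1) = 74.3 − 9.26 = 65.04 dB SPL.
fan: 80.2 − 20·log₁₀(43.4/3.1) = 80.2 − 22.92 = 57.28 dB SPL.
Σ 10^(L/10) = 4.901e+07 → L_total = 10·log₁₀(4.901e+07) = 76.90 dB SPL.

77 dB SPL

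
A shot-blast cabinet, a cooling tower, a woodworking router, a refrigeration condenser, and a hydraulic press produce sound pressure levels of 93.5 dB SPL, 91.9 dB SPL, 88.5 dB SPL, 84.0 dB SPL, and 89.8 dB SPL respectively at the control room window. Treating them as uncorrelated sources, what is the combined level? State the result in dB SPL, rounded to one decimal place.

Incoherent sources combine by intensity addition: L_total = 10·log₁₀(Σ 10^(L_i/10)).
Σ 10^(L/10) = 10^(93.5/10) + 10^(91.9/10) + 10^(88.5/10) + 10^(84.0/10) + 10^(89.8/10) = 5.702e+09.
L_total = 10·log₁₀(5.702e+09) = 97.56 dB SPL.

97.6 dB SPL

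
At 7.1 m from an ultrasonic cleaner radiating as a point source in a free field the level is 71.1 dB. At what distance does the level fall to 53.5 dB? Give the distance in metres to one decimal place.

The 17.6 dB drop corresponds to a distance ratio of 10^(17.6/20) for a point source.
r₂ = 7.1·10^((71.1−53.5)/20) = 7.1·10^(17.6/20) = 53.86 m.

53.9 m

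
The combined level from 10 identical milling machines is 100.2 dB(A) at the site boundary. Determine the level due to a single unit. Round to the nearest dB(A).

10 equal contributions raise the level by 10·log₁₀ 10 = 10.000 dB, so each unit alone gives 100.2 − 10.000.

90 dB(A)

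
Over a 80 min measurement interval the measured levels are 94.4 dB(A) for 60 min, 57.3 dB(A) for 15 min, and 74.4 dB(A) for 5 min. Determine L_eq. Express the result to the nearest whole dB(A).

93 dB(A)

The energy average is taken in the linear domain: L_eq = 10·log₁₀[(Σ tᵢ·10^(Lᵢ/10))/T], T = 80 min.
Σ tᵢ·10^(Lᵢ/10) = 60·10^(94.4/10) + 15·10^(57.3/10) + 5·10^(74.4/10) = 1.654e+11.
L_eq = 10·log₁₀(1.654e+11/80) = 93.15 dB(A).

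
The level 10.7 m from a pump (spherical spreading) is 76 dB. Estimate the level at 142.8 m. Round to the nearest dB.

53 dB

Point-source attenuation: ΔL = 20·log₁₀(r₂/r₁) = 20·log₁₀(142.8/10.7) = 22.507 dB.
L₂ = 76 − 20·log₁₀(142.8/10.7) = 76 − 22.507 = 53.49 dB.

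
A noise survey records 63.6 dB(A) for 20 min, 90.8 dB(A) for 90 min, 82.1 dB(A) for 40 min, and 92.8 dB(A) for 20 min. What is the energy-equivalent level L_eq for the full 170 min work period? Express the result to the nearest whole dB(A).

Weight each interval's intensity by its duration and average over T = 170 min:
Σ tᵢ·10^(Lᵢ/10) = 20·10^(63.6/10) + 90·10^(90.8/10) + 40·10^(82.1/10) + 20·10^(92.8/10) = 1.528e+11.
L_eq = 10·log₁₀(1.528e+11/170) = 89.54 dB(A).

90 dB(A)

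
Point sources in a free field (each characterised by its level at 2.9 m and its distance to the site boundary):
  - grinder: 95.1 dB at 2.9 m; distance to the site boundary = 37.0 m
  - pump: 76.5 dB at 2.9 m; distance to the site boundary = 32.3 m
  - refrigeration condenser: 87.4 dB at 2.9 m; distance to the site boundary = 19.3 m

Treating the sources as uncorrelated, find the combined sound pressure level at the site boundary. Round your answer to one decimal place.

75.1 dB

Propagate each source to the receiver with L = L_ref − 20·log₁₀(r/r_ref), then add intensities.
grinder: 95.1 − 20·log₁₀(37.0/2.9) = 95.1 − 22.12 = 72.98 dB.
pump: 76.5 − 20·log₁₀(32.3/2.9) = 76.5 − 20.94 = 55.56 dB.
refrigeration condenser: 87.4 − 20·log₁₀(19.3/2.9) = 87.4 − 16.46 = 70.94 dB.
Σ 10^(L/10) = 3.265e+07 → L_total = 10·log₁₀(3.265e+07) = 75.14 dB.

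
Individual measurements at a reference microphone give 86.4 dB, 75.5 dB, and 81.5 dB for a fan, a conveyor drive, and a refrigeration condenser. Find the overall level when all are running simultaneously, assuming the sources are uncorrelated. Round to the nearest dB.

For uncorrelated sources the intensities add, so convert each level to linear form, sum, and take 10·log₁₀ of the total.
Σ 10^(L/10) = 10^(86.4/10) + 10^(75.5/10) + 10^(81.5/10) = 6.133e+08.
L_total = 10·log₁₀(6.133e+08) = 87.88 dB.

88 dB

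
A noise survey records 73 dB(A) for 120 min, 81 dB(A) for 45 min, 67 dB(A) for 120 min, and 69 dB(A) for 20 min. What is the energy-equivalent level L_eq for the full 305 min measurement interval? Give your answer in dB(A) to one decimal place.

L_eq = 10·log₁₀[(1/T)·Σ tᵢ·10^(Lᵢ/10)] with T = 305 min.
Σ tᵢ·10^(Lᵢ/10) = 120·10^(73/10) + 45·10^(81/10) + 120·10^(67/10) + 20·10^(69/10) = 8.820e+09.
L_eq = 10·log₁₀(8.820e+09/305) = 74.61 dB(A).

74.6 dB(A)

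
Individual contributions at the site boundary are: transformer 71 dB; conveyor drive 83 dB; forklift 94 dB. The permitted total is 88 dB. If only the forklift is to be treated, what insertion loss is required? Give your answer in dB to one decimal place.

The untreated sources together contribute 10^(71/10) + 10^(83/10) = 2.121e+08, i.e. 83.27 dB.
The limit corresponds to 10^(88/10) = 6.310e+08; subtracting the fixed part leaves 4.188e+08 for the forklift, i.e. 86.22 dB.
Required insertion loss = 94 − 86.22 = 7.78 dB.

7.8 dB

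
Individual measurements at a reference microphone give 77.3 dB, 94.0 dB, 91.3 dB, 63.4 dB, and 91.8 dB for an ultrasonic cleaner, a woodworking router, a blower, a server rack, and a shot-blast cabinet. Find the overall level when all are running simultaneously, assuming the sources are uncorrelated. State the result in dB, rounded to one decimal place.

For uncorrelated sources the intensities add, so convert each level to linear form, sum, and take 10·log₁₀ of the total.
Σ 10^(L/10) = 10^(77.3/10) + 10^(94.0/10) + 10^(91.3/10) + 10^(63.4/10) + 10^(91.8/10) = 5.430e+09.
L_total = 10·log₁₀(5.430e+09) = 97.35 dB.

97.3 dB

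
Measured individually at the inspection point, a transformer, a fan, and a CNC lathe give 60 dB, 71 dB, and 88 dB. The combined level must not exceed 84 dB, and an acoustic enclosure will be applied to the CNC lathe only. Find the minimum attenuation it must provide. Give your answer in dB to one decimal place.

4.2 dB

Everything except the CNC lathe sums to 10^(60/10) + 10^(71/10) = 1.359e+07 in linear terms, 71.33 dB.
To meet 84 dB overall, the treated CNC lathe may contribute at most 10^(84/10) − 1.359e+07 = 2.376e+08, i.e. 83.76 dB.
Required insertion loss = 88 − 83.76 = 4.24 dB.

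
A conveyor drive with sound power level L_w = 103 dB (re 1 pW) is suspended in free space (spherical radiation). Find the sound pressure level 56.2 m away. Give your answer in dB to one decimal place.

57.0 dB

The power spreads over a sphere of area 4π·r², so L_p = L_w − 10·log₁₀(4π·r²).
4π·r² = 3.969e+04 m², 10·log₁₀ of that is 45.987 dB.
L_p = 103 − 45.987 = 57.01 dB.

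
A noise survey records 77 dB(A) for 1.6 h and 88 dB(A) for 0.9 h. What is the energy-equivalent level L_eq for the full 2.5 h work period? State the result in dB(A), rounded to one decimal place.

84.1 dB(A)

Weight each interval's intensity by its duration and average over T = 2.5 h:
Σ tᵢ·10^(Lᵢ/10) = 1.6·10^(77/10) + 0.9·10^(88/10) = 6.481e+08.
L_eq = 10·log₁₀(6.481e+08/2.5) = 84.14 dB(A).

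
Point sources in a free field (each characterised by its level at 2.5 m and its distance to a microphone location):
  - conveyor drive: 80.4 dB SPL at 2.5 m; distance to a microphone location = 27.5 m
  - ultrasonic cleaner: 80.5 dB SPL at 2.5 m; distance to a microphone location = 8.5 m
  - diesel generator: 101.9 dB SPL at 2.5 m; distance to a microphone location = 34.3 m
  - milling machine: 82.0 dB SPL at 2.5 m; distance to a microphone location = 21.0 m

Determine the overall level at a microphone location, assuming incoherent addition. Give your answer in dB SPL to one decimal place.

Apply inverse-square spreading to bring every level to the receiver, then sum 10^(L/10).
conveyor drive: 80.4 − 20·log₁₀(27.5/2.5) = 80.4 − 20.83 = 59.57 dB SPL.
ultrasonic cleaner: 80.5 − 20·log₁₀(8.5/2.5) = 80.5 − 10.63 = 69.87 dB SPL.
diesel generator: 101.9 − 20·log₁₀(34.3/2.5) = 101.9 − 22.75 = 79.15 dB SPL.
milling machine: 82.0 − 20·log₁₀(21.0/2.5) = 82.0 − 18.49 = 63.51 dB SPL.
Σ 10^(L/10) = 9.514e+07 → L_total = 10·log₁₀(9.514e+07) = 79.78 dB SPL.

79.8 dB SPL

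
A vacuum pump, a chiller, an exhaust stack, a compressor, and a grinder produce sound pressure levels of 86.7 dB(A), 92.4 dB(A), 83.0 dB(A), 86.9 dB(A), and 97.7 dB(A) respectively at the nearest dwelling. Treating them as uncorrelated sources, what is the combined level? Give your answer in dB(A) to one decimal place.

99.4 dB(A)

For uncorrelated sources the intensities add, so convert each level to linear form, sum, and take 10·log₁₀ of the total.
Σ 10^(L/10) = 10^(86.7/10) + 10^(92.4/10) + 10^(83.0/10) + 10^(86.9/10) + 10^(97.7/10) = 8.783e+09.
L_total = 10·log₁₀(8.783e+09) = 99.44 dB(A).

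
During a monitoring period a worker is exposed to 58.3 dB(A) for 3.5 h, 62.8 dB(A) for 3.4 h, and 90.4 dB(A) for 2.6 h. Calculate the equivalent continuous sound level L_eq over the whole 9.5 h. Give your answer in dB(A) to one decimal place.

The energy average is taken in the linear domain: L_eq = 10·log₁₀[(Σ tᵢ·10^(Lᵢ/10))/T], T = 9.5 h.
Σ tᵢ·10^(Lᵢ/10) = 3.5·10^(58.3/10) + 3.4·10^(62.8/10) + 2.6·10^(90.4/10) = 2.860e+09.
L_eq = 10·log₁₀(2.860e+09/9.5) = 84.79 dB(A).

84.8 dB(A)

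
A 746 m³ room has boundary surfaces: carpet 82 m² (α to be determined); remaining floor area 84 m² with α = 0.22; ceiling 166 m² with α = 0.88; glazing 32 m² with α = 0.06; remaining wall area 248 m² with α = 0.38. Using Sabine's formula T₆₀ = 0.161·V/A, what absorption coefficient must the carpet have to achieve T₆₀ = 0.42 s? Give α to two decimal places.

A = 0.161·V/T₆₀ = 0.161·746/0.42 = 285.97 m² sabins.
Absorption from the other surfaces = 84·0.22 + 166·0.88 + 32·0.06 + 248·0.38 = 260.72 m², so the carpet must supply 25.25 m² over 82 m².
α = 25.25/82 = 0.308.

0.31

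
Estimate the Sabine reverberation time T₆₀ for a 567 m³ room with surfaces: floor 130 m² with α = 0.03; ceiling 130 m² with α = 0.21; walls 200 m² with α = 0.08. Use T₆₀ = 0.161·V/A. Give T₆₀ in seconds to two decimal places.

Summing Sᵢαᵢ: 130·0.03 + 130·0.21 + 200·0.08 = 47.20 m².
T₆₀ = 0.161 × 567 / 47.20 = 1.934 s.

1.93 s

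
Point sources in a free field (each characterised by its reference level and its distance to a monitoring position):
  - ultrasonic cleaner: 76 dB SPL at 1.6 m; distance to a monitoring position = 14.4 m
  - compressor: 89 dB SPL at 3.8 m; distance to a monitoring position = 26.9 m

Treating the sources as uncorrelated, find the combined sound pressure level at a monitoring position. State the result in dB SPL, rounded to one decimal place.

Propagate each source to the receiver with L = L_ref − 20·log₁₀(r/r_ref), then add intensities.
ultrasonic cleaner: 76 − 20·log₁₀(14.4/1.6) = 76 − 19.08 = 56.92 dB SPL.
compressor: 89 − 20·log₁₀(26.9/3.8) = 89 − 17.00 = 72.00 dB SPL.
Σ 10^(L/10) = 1.634e+07 → L_total = 10·log₁₀(1.634e+07) = 72.13 dB SPL.

72.1 dB SPL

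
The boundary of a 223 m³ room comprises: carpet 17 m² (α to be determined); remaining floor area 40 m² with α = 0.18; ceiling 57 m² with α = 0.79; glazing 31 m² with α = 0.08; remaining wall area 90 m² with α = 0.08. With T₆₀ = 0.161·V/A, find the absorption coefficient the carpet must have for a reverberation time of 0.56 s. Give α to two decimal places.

0.13

From T₆₀ = 0.161·V/A, the target T₆₀ = 0.56 s needs A = 0.161·223/0.56 = 64.11 m².
Absorption from the other surfaces = 40·0.18 + 57·0.79 + 31·0.08 + 90·0.08 = 61.91 m², so the carpet must supply 2.20 m² over 17 m².
α = 2.20/17 = 0.130.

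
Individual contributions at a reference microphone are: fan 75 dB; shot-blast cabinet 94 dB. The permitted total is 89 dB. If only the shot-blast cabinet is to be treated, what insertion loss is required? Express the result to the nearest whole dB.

5 dB

Fixed contribution from the other source: Σ 10^(L/10) = 10^(75/10) = 3.162e+07 (75.00 dB).
The limit corresponds to 10^(89/10) = 7.943e+08; subtracting the fixed part leaves 7.627e+08 for the shot-blast cabinet, i.e. 88.82 dB.
Required insertion loss = 94 − 88.82 = 5.18 dB.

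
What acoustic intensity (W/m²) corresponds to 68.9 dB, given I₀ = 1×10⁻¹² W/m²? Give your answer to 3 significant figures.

7.76e-06 W/m²

I/I₀ = 10^(68.9/10) = 7.762e+06, so I = 7.762e+06 × 10⁻¹² W/m².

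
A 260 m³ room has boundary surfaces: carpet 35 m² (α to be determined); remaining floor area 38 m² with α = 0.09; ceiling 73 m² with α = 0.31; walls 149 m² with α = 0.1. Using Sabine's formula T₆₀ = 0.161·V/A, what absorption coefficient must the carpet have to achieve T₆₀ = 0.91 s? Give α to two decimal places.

Required total absorption A = 0.161·260/0.91 = 46.00 m².
Absorption from the other surfaces = 38·0.09 + 73·0.31 + 149·0.1 = 40.95 m², so the carpet must supply 5.05 m² over 35 m².
α = 5.05/35 = 0.144.

0.14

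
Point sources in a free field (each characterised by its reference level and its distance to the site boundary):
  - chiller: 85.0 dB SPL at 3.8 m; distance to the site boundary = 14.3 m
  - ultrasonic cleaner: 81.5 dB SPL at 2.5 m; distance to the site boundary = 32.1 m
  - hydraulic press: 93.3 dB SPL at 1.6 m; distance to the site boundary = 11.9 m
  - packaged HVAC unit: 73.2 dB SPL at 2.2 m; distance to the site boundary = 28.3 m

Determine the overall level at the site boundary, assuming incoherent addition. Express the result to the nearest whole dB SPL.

78 dB SPL

First find each source's level at the receiver (point-source: −20·log₁₀(r/r_ref)), then combine on an intensity basis.
chiller: 85.0 − 20·log₁₀(14.3/3.8) = 85.0 − 11.51 = 73.49 dB SPL.
ultrasonic cleaner: 81.5 − 20·log₁₀(32.1/2.5) = 81.5 − 22.17 = 59.33 dB SPL.
hydraulic press: 93.3 − 20·log₁₀(11.9/1.6) = 93.3 − 17.43 = 75.87 dB SPL.
packaged HVAC unit: 73.2 − 20·log₁₀(28.3/2.2) = 73.2 − 22.19 = 51.01 dB SPL.
Σ 10^(L/10) = 6.196e+07 → L_total = 10·log₁₀(6.196e+07) = 77.92 dB SPL.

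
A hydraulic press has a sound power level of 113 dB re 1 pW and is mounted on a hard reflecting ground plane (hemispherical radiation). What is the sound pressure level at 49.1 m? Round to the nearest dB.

71 dB

Free-field hemispherical radiation: L_p = L_w − 10·log₁₀(2π·r²), r = 49.1 m.
2π·r² = 1.515e+04 m², 10·log₁₀ of that is 41.803 dB.
L_p = 113 − 41.803 = 71.20 dB.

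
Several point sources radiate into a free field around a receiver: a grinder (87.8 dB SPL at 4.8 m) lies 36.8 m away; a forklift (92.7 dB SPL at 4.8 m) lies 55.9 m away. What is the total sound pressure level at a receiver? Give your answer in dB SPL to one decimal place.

Propagate each source to the receiver with L = L_ref − 20·log₁₀(r/r_ref), then add intensities.
grinder: 87.8 − 20·log₁₀(36.8/4.8) = 87.8 − 17.69 = 70.11 dB SPL.
forklift: 92.7 − 20·log₁₀(55.9/4.8) = 92.7 − 21.32 = 71.38 dB SPL.
Σ 10^(L/10) = 2.398e+07 → L_total = 10·log₁₀(2.398e+07) = 73.80 dB SPL.

73.8 dB SPL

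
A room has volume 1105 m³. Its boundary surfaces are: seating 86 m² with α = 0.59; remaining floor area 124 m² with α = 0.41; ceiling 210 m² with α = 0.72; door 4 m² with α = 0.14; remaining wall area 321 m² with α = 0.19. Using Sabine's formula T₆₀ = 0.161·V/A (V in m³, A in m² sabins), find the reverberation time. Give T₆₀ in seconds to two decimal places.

Summing Sᵢαᵢ: 86·0.59 + 124·0.41 + 210·0.72 + 4·0.14 + 321·0.19 = 314.33 m².
T₆₀ = 0.161 × 1105 / 314.33 = 0.566 s.

0.57 s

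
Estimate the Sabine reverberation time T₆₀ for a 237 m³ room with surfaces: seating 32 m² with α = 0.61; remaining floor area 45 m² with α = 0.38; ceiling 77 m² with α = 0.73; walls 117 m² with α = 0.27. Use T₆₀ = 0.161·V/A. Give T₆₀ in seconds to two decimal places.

0.31 s

Total absorption A = 32·0.61 + 45·0.38 + 77·0.73 + 117·0.27 = 124.42 m² sabins.
T₆₀ = 0.161 × 237 / 124.42 = 0.307 s.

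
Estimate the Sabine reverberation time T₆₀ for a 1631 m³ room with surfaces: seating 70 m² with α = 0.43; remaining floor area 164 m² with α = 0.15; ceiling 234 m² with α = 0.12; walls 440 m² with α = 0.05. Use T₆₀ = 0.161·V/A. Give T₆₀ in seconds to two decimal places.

A = Σ Sᵢαᵢ = 70·0.43 + 164·0.15 + 234·0.12 + 440·0.05 = 104.78 m².
T₆₀ = 0.161·V/A = 0.161·1631/104.78 = 2.506 s.

2.51 s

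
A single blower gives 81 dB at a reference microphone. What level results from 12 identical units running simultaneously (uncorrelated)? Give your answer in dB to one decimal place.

L_total = L₁ + 10·log₁₀ N for N identical incoherent sources.
L_total = 81 + 10·log₁₀(12) = 81 + 10.792 = 91.79 dB.

91.8 dB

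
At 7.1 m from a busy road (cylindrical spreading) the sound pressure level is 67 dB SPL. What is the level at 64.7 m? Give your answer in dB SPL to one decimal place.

Line-source attenuation: ΔL = 10·log₁₀(r₂/r₁) = 10·log₁₀(64.7/7.1) = 9.596 dB.
L₂ = 67 − 10·log₁₀(64.7/7.1) = 67 − 9.596 = 57.40 dB SPL.

57.4 dB SPL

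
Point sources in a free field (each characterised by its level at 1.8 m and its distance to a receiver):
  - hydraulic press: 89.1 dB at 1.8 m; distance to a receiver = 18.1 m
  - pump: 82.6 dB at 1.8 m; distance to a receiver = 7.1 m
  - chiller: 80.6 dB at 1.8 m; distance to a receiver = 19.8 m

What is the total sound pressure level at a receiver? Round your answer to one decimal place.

Apply inverse-square spreading to bring every level to the receiver, then sum 10^(L/10).
hydraulic press: 89.1 − 20·log₁₀(18.1/1.8) = 89.1 − 20.05 = 69.05 dB.
pump: 82.6 − 20·log₁₀(7.1/1.8) = 82.6 − 11.92 = 70.68 dB.
chiller: 80.6 − 20·log₁₀(19.8/1.8) = 80.6 − 20.83 = 59.77 dB.
Σ 10^(L/10) = 2.068e+07 → L_total = 10·log₁₀(2.068e+07) = 73.16 dB.

73.2 dB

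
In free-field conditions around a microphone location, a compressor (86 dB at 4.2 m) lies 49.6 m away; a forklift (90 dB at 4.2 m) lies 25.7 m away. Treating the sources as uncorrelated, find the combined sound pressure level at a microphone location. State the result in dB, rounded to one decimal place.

74.7 dB

Apply inverse-square spreading to bring every level to the receiver, then sum 10^(L/10).
compressor: 86 − 20·log₁₀(49.6/4.2) = 86 − 21.44 = 64.56 dB.
forklift: 90 − 20·log₁₀(25.7/4.2) = 90 − 15.73 = 74.27 dB.
Σ 10^(L/10) = 2.956e+07 → L_total = 10·log₁₀(2.956e+07) = 74.71 dB.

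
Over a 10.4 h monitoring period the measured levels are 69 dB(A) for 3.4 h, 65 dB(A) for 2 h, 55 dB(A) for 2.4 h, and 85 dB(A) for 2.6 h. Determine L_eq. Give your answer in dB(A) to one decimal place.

79.2 dB(A)

The energy average is taken in the linear domain: L_eq = 10·log₁₀[(Σ tᵢ·10^(Lᵢ/10))/T], T = 10.4 h.
Σ tᵢ·10^(Lᵢ/10) = 3.4·10^(69/10) + 2·10^(65/10) + 2.4·10^(55/10) + 2.6·10^(85/10) = 8.563e+08.
L_eq = 10·log₁₀(8.563e+08/10.4) = 79.16 dB(A).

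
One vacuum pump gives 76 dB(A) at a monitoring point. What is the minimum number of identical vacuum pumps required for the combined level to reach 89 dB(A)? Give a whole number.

20

The shortfall is 89 − 76 = 13.0 dB, and N units add 10·log₁₀ N, so need 10·log₁₀ N ≥ 13.0.
N ≥ 10^(13.0/10) = 19.953, so N = 20.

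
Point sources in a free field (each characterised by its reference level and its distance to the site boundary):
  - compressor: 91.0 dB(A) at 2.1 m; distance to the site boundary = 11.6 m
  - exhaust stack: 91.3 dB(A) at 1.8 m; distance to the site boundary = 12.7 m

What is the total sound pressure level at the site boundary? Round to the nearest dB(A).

Apply inverse-square spreading to bring every level to the receiver, then sum 10^(L/10).
compressor: 91.0 − 20·log₁₀(11.6/2.1) = 91.0 − 14.84 = 76.16 dB(A).
exhaust stack: 91.3 − 20·log₁₀(12.7/1.8) = 91.3 − 16.97 = 74.33 dB(A).
Σ 10^(L/10) = 6.836e+07 → L_total = 10·log₁₀(6.836e+07) = 78.35 dB(A).

78 dB(A)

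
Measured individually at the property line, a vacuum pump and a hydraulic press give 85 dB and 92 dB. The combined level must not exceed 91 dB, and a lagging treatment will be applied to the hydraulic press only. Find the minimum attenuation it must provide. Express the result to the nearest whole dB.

The untreated sources together contribute 10^(85/10) = 3.162e+08, i.e. 85.00 dB.
To meet 91 dB overall, the treated hydraulic press may contribute at most 10^(91/10) − 3.162e+08 = 9.427e+08, i.e. 89.74 dB.
Required insertion loss = 92 − 89.74 = 2.26 dB.

2 dB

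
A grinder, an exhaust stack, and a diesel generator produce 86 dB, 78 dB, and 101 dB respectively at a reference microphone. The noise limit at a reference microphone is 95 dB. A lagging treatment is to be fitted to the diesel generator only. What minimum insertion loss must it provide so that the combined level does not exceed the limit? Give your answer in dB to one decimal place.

6.7 dB

Everything except the diesel generator sums to 10^(86/10) + 10^(78/10) = 4.612e+08 in linear terms, 86.64 dB.
The limit corresponds to 10^(95/10) = 3.162e+09; subtracting the fixed part leaves 2.701e+09 for the diesel generator, i.e. 94.32 dB.
Required insertion loss = 101 − 94.32 = 6.68 dB.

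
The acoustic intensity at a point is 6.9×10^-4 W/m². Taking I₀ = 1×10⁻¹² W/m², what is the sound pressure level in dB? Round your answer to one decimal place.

88.4 dB

L = 10·log₁₀(I/I₀) = 10·log₁₀(6.9×10^-4/10⁻¹²) = 10·log₁₀(6.9×10^8).
L = 10·(0.8388 + 8) = 88.39 dB.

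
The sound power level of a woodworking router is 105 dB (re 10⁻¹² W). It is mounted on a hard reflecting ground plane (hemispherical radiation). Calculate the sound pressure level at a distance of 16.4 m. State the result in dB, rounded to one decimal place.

72.7 dB

The power spreads over a hemisphere of area 2π·r², so L_p = L_w − 10·log₁₀(2π·r²).
2π·r² = 1690 m², 10·log₁₀ of that is 32.279 dB.
L_p = 105 − 32.279 = 72.72 dB.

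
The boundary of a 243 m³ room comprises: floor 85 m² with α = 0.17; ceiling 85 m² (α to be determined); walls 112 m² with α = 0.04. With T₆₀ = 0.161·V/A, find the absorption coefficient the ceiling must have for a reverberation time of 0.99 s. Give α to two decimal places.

From T₆₀ = 0.161·V/A, the target T₆₀ = 0.99 s needs A = 0.161·243/0.99 = 39.52 m².
Absorption from the other surfaces = 85·0.17 + 112·0.04 = 18.93 m², so the ceiling must supply 20.59 m² over 85 m².
α = 20.59/85 = 0.242.

0.24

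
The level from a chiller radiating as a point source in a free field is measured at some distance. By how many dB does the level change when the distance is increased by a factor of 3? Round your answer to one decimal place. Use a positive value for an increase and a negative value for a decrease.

With spherical spreading the level changes by −20·log₁₀(r₂/r₁).
ΔL = −20·log₁₀(3) = -9.54 dB.

-9.5 dB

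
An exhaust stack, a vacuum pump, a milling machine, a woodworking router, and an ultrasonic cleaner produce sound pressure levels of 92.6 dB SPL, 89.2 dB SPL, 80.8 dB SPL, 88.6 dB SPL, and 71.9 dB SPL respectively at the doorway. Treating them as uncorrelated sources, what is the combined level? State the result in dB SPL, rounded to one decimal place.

Incoherent sources combine by intensity addition: L_total = 10·log₁₀(Σ 10^(L_i/10)).
Σ 10^(L/10) = 10^(92.6/10) + 10^(89.2/10) + 10^(80.8/10) + 10^(88.6/10) + 10^(71.9/10) = 3.512e+09.
L_total = 10·log₁₀(3.512e+09) = 95.46 dB SPL.

95.5 dB SPL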